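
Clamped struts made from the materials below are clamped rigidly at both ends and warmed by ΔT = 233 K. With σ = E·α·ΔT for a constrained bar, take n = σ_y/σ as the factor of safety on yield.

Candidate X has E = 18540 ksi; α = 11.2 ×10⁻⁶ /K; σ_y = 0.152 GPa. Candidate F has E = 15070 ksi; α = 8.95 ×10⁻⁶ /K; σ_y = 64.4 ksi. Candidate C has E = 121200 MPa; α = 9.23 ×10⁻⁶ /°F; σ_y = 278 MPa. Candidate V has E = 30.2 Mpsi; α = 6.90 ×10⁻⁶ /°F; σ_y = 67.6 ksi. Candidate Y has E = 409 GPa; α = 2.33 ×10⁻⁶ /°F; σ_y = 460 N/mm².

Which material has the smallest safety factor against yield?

Converting E to GPa, α to ×10⁻⁶/K, σ_y to MPa, then σ and n for each:
  candidate X: E = 127.8, α = 11.2, σ_y = 152.0 → σ = 334 MPa, n = 0.456
  candidate F: E = 103.9, α = 8.95, σ_y = 444.0 → σ = 217 MPa, n = 2.05
  candidate C: E = 121.2, α = 16.6, σ_y = 278.0 → σ = 469 MPa, n = 0.593
  candidate V: E = 208.2, α = 12.4, σ_y = 466.1 → σ = 603 MPa, n = 0.774
  candidate Y: E = 409.0, α = 4.19, σ_y = 460.0 → σ = 400 MPa, n = 1.15
Candidate X has the lowest safety factor, n = 0.456.

candidate X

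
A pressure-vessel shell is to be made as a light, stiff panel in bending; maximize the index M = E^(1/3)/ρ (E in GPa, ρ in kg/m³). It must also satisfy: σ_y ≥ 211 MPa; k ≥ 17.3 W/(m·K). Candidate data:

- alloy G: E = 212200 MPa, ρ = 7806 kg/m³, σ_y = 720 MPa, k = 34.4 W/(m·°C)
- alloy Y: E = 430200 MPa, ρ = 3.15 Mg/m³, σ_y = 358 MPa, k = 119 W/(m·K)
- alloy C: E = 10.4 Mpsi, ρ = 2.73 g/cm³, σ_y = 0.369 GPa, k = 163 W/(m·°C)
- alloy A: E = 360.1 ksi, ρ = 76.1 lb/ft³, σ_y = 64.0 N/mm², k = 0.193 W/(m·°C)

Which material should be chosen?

alloy Y

Screen on constraints: σ_y ≥ 211 MPa; k ≥ 17.3 W/(m·K). Survivors: alloy G, alloy Y, alloy C.
After converting to SI:
  alloy G: E = 212.2 GPa, ρ = 7806 kg/m³
  alloy Y: E = 430.2 GPa, ρ = 3150 kg/m³
  alloy C: E = 71.71 GPa, ρ = 2730 kg/m³
  alloy Y: M = 2.40×10⁻³
  alloy C: M = 1.52×10⁻³
  alloy G: M = 0.764×10⁻³
The maximum is for alloy Y.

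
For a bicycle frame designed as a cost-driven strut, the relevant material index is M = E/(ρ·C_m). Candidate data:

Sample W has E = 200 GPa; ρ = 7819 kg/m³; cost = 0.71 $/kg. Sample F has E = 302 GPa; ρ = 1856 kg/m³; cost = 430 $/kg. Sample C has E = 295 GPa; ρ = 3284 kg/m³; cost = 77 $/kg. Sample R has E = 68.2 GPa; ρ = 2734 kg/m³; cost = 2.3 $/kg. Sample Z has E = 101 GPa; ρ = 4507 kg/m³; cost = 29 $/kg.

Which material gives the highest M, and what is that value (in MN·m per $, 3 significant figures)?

Per-candidate index values:
  sample W: M = 36.0 MN·m per $
  sample R: M = 10.8 MN·m per $
  sample C: M = 1.17 MN·m per $
  sample Z: M = 0.773 MN·m per $
  sample F: M = 0.378 MN·m per $
The maximum is for sample W.

sample W, M = 36.0 MN·m per $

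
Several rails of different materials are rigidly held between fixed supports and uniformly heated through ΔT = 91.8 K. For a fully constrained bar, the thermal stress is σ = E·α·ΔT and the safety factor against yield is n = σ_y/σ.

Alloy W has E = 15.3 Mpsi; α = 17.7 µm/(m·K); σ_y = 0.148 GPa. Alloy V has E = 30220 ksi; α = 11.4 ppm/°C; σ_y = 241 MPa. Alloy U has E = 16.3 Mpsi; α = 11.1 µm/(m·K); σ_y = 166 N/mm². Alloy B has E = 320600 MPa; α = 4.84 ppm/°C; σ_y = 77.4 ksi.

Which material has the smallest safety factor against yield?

Converting E to GPa, α to ×10⁻⁶/K, σ_y to MPa, then σ and n for each:
  alloy W: E = 105.5, α = 17.7, σ_y = 148.0 → σ = 171 MPa, n = 0.863
  alloy V: E = 208.4, α = 11.4, σ_y = 241.0 → σ = 218 MPa, n = 1.11
  alloy U: E = 112.4, α = 11.1, σ_y = 166.0 → σ = 115 MPa, n = 1.45
  alloy B: E = 320.6, α = 4.84, σ_y = 533.7 → σ = 142 MPa, n = 3.75
The minimum is alloy W at n = 0.863.

alloy W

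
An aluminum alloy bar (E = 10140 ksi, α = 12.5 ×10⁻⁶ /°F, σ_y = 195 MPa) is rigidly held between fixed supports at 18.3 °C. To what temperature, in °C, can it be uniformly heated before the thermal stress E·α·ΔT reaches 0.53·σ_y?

E = 10140 ksi = 69.91 GPa.
α = 12.5×10⁻⁶/°F × 9/5 = 22.5×10⁻⁶/K.
E·α·ΔT = 103.4 MPa ⇒ ΔT = 103.4 / (69.91×10³ × 22.5×10⁻⁶) = 65.70 K.
T = 18.3 + 65.70 = 84.00 °C.

84.0 °C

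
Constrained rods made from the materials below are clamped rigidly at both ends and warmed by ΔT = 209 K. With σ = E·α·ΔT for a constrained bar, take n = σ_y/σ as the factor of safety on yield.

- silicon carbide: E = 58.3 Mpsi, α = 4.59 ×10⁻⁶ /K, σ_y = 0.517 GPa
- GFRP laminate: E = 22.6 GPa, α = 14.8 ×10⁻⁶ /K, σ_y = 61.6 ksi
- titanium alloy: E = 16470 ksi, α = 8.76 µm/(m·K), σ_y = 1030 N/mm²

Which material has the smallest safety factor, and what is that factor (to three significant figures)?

With everything in SI (GPa, ×10⁻⁶/K, MPa):
  silicon carbide: E = 402.0, α = 4.59, σ_y = 517.0 → σ = 386 MPa, n = 1.34
  GFRP laminate: E = 22.60, α = 14.8, σ_y = 424.7 → σ = 69.9 MPa, n = 6.08
  titanium alloy: E = 113.6, α = 8.76, σ_y = 1030 → σ = 208 MPa, n = 4.95
The minimum is silicon carbide at n = 1.34.

silicon carbide, n = 1.34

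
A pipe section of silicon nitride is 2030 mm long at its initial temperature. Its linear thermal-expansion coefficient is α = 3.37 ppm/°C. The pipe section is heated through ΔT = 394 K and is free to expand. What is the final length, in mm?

2032.7 mm

ΔL = α·L₀·ΔT = 3.37×10⁻⁶ × 2030 mm × 394.0 K = 2.70 mm.
L = L₀ + ΔL = 2030 + 2.70 = 2032.7 mm.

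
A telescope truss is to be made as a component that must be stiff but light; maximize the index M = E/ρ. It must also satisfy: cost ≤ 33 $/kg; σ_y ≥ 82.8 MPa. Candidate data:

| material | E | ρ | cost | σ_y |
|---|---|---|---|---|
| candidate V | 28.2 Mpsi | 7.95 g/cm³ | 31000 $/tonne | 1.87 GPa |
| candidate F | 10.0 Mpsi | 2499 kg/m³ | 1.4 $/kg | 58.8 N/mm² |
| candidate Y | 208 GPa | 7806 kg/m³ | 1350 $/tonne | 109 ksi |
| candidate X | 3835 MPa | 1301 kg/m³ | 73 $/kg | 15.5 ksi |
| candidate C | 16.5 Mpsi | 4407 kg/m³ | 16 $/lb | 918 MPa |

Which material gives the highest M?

candidate Y

Screen on constraints: cost ≤ 33 $/kg; σ_y ≥ 82.8 MPa. Survivors: candidate V, candidate Y.
After converting to SI:
  candidate V: E = 194.4 GPa, ρ = 7950 kg/m³
  candidate Y: E = 208.0 GPa, ρ = 7806 kg/m³
  candidate Y: M = 26.6 MN·m/kg
  candidate V: M = 24.5 MN·m/kg
Candidate Y ranks first.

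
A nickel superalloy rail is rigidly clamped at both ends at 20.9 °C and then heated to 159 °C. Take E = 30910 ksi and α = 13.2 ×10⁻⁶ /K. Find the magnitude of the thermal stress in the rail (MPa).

388 MPa

E = 30910 ksi = 213.1 GPa.
ΔT = 138.1 K. Constrained thermal stress σ = E·α·ΔT = 213.1×10³ MPa × 13.2×10⁻⁶ × 138.1 = 388 MPa (compressive).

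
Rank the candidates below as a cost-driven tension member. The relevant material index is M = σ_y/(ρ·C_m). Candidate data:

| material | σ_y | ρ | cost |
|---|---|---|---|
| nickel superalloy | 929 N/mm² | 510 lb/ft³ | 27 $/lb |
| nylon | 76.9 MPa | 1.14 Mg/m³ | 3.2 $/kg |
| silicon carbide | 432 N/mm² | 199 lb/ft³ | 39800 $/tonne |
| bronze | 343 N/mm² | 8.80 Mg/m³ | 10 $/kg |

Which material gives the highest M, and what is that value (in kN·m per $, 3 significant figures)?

nylon, M = 21.1 kN·m per $

Normalizing units and computing the index:
  nickel superalloy: σ_y = 929.0 MPa, ρ = 8169 kg/m³, cost = 59.52 $/kg
  nylon: σ_y = 76.90 MPa, ρ = 1140 kg/m³, cost = 3.200 $/kg
  silicon carbide: σ_y = 432.0 MPa, ρ = 3188 kg/m³, cost = 39.80 $/kg
  bronze: σ_y = 343.0 MPa, ρ = 8800 kg/m³, cost = 10.00 $/kg
  nylon: M = 21.1 kN·m per $
  bronze: M = 3.90 kN·m per $
  silicon carbide: M = 3.41 kN·m per $
  nickel superalloy: M = 1.91 kN·m per $
The maximum is for nylon.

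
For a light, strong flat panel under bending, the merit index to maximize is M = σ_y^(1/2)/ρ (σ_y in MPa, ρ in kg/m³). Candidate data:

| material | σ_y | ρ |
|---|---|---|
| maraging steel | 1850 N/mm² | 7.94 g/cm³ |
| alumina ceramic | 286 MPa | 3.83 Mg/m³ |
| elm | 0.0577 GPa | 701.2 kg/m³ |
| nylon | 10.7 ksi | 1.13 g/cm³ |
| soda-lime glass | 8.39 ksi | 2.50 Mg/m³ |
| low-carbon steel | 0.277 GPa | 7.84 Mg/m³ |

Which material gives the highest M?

elm

After converting to SI:
  maraging steel: σ_y = 1850 MPa, ρ = 7940 kg/m³
  alumina ceramic: σ_y = 286.0 MPa, ρ = 3830 kg/m³
  elm: σ_y = 57.70 MPa, ρ = 701.2 kg/m³
  nylon: σ_y = 73.77 MPa, ρ = 1130 kg/m³
  soda-lime glass: σ_y = 57.85 MPa, ρ = 2500 kg/m³
  low-carbon steel: σ_y = 277.0 MPa, ρ = 7840 kg/m³
  elm: M = 10.8×10⁻³
  nylon: M = 7.60×10⁻³
  maraging steel: M = 5.42×10⁻³
  alumina ceramic: M = 4.42×10⁻³
  soda-lime glass: M = 3.04×10⁻³
  low-carbon steel: M = 2.12×10⁻³
The maximum is for elm.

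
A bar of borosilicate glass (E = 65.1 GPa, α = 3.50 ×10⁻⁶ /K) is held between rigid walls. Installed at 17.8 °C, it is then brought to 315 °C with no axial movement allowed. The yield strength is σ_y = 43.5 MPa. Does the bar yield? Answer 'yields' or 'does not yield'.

ΔT = 297.2 K. Constrained thermal stress σ = E·α·ΔT = 65.10×10³ MPa × 3.50×10⁻⁶ × 297.2 = 67.7 MPa (compressive).
Compare to σ_y = 43.5 MPa: σ ≥ σ_y, so it yields.

yields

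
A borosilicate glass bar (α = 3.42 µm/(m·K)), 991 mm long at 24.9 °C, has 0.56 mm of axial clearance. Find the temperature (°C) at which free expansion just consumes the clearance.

190 °C

α·L₀·ΔT = 0.56 mm ⇒ ΔT = 0.56 / (3.42×10⁻⁶ × 991.0) = 165.2 K.
T = 24.9 + 165.2 = 190.1 °C.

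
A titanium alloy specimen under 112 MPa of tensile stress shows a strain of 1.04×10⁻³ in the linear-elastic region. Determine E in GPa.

108 GPa

E = σ/ε = 112 MPa / 1.04×10⁻³ = 107700 MPa = 108 GPa.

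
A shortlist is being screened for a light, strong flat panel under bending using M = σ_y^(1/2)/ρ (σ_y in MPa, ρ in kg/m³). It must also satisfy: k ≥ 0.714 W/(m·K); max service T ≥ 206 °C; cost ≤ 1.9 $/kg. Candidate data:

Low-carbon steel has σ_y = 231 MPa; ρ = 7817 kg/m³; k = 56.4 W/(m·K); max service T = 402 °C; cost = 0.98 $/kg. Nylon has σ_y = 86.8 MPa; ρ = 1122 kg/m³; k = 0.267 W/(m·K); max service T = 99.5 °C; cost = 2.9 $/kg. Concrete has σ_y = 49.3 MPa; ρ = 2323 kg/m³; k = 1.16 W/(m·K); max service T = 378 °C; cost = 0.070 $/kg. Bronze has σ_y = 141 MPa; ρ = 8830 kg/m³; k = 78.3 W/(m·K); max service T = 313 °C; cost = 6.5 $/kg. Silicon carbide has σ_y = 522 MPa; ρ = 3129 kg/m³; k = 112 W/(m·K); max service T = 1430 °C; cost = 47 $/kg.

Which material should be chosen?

concrete

Screen on constraints: k ≥ 0.714 W/(m·K); max service T ≥ 206 °C; cost ≤ 1.9 $/kg. Survivors: low-carbon steel, concrete.
Per-candidate index values:
  concrete: M = 3.02×10⁻³
  low-carbon steel: M = 1.94×10⁻³
Concrete has the largest M.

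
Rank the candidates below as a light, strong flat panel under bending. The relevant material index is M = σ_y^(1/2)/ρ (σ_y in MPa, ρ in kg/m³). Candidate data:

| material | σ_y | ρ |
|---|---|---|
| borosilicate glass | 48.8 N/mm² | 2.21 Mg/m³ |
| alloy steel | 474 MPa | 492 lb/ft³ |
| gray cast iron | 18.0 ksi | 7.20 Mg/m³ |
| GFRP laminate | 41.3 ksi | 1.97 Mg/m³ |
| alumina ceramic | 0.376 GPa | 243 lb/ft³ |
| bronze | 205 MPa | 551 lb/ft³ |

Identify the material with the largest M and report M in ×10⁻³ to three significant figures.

Normalizing units and computing the index:
  borosilicate glass: σ_y = 48.80 MPa, ρ = 2210 kg/m³
  alloy steel: σ_y = 474.0 MPa, ρ = 7881 kg/m³
  gray cast iron: σ_y = 124.1 MPa, ρ = 7200 kg/m³
  GFRP laminate: σ_y = 284.8 MPa, ρ = 1970 kg/m³
  alumina ceramic: σ_y = 376.0 MPa, ρ = 3892 kg/m³
  bronze: σ_y = 205.0 MPa, ρ = 8826 kg/m³
  GFRP laminate: M = 8.57×10⁻³
  alumina ceramic: M = 4.98×10⁻³
  borosilicate glass: M = 3.16×10⁻³
  alloy steel: M = 2.76×10⁻³
  bronze: M = 1.62×10⁻³
  gray cast iron: M = 1.55×10⁻³
GFRP laminate ranks first.

GFRP laminate, M = 8.57×10⁻³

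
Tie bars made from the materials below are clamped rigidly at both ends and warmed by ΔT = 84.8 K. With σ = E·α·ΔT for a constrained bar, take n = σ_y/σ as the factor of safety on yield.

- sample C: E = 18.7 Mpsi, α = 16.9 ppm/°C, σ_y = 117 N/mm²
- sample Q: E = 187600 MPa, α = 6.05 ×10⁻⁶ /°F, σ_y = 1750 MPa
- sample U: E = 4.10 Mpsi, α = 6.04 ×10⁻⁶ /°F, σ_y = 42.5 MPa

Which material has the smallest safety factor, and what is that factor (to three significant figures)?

With everything in SI (GPa, ×10⁻⁶/K, MPa):
  sample C: E = 128.9, α = 16.9, σ_y = 117.0 → σ = 185 MPa, n = 0.633
  sample Q: E = 187.6, α = 10.9, σ_y = 1750 → σ = 173 MPa, n = 10.1
  sample U: E = 28.27, α = 10.9, σ_y = 42.50 → σ = 26.1 MPa, n = 1.63
Sample C has the lowest safety factor, n = 0.633.

sample C, n = 0.633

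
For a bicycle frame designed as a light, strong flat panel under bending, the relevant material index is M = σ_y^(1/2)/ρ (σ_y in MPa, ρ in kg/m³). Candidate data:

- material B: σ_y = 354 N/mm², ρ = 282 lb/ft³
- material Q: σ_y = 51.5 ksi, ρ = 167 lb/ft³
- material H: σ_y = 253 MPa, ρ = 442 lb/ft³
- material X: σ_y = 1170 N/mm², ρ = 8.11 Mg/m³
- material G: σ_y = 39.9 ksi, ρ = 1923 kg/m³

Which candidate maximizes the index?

After converting to SI:
  material B: σ_y = 354.0 MPa, ρ = 4517 kg/m³
  material Q: σ_y = 355.1 MPa, ρ = 2675 kg/m³
  material H: σ_y = 253.0 MPa, ρ = 7080 kg/m³
  material X: σ_y = 1170 MPa, ρ = 8110 kg/m³
  material G: σ_y = 275.1 MPa, ρ = 1923 kg/m³
  material G: M = 8.63×10⁻³
  material Q: M = 7.04×10⁻³
  material X: M = 4.22×10⁻³
  material B: M = 4.17×10⁻³
  material H: M = 2.25×10⁻³
Highest index: material G.

material G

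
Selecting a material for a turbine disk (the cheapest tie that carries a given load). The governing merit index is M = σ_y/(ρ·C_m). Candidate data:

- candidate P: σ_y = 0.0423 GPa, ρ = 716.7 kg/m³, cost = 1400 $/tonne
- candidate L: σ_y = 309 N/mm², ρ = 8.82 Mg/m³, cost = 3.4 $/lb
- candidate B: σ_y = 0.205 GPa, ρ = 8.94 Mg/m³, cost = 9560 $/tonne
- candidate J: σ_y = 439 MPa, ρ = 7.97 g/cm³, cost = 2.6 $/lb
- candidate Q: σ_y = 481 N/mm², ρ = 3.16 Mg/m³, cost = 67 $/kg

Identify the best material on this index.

candidate P

Normalizing units and computing the index:
  candidate P: σ_y = 42.30 MPa, ρ = 716.7 kg/m³, cost = 1.400 $/kg
  candidate L: σ_y = 309.0 MPa, ρ = 8820 kg/m³, cost = 7.496 $/kg
  candidate B: σ_y = 205.0 MPa, ρ = 8940 kg/m³, cost = 9.560 $/kg
  candidate J: σ_y = 439.0 MPa, ρ = 7970 kg/m³, cost = 5.732 $/kg
  candidate Q: σ_y = 481.0 MPa, ρ = 3160 kg/m³, cost = 67.00 $/kg
  candidate P: M = 42.2 kN·m per $
  candidate J: M = 9.61 kN·m per $
  candidate L: M = 4.67 kN·m per $
  candidate B: M = 2.40 kN·m per $
  candidate Q: M = 2.27 kN·m per $
The maximum is for candidate P.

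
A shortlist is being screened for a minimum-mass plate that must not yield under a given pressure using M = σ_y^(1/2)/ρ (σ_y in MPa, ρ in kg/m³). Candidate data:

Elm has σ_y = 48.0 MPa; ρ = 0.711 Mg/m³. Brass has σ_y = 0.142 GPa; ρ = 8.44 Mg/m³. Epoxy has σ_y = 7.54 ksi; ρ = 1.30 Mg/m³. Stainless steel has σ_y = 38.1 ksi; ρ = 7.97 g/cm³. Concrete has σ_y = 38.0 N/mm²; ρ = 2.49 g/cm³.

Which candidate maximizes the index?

Normalizing units and computing the index:
  elm: σ_y = 48.00 MPa, ρ = 711.0 kg/m³
  brass: σ_y = 142.0 MPa, ρ = 8440 kg/m³
  epoxy: σ_y = 51.99 MPa, ρ = 1300 kg/m³
  stainless steel: σ_y = 262.7 MPa, ρ = 7970 kg/m³
  concrete: σ_y = 38.00 MPa, ρ = 2490 kg/m³
  elm: M = 9.74×10⁻³
  epoxy: M = 5.55×10⁻³
  concrete: M = 2.48×10⁻³
  stainless steel: M = 2.03×10⁻³
  brass: M = 1.41×10⁻³
Elm ranks first.

elm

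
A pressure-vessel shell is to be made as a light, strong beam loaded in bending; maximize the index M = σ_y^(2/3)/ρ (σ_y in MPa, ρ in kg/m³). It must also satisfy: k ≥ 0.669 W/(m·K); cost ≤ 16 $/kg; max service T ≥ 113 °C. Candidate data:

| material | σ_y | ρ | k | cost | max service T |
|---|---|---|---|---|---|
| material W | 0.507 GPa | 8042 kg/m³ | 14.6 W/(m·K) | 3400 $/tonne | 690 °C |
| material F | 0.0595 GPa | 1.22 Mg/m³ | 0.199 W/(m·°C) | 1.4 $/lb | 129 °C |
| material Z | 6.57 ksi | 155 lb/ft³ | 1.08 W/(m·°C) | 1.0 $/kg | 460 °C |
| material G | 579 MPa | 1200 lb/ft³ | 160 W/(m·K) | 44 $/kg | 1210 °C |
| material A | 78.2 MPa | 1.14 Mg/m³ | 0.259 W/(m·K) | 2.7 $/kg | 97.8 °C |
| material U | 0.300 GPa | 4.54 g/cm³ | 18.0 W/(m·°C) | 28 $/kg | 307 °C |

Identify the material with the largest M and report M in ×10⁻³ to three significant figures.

material W, M = 7.91×10⁻³

Screen on constraints: k ≥ 0.669 W/(m·K); cost ≤ 16 $/kg; max service T ≥ 113 °C. Survivors: material W, material Z.
Putting every candidate on a common basis:
  material W: σ_y = 507.0 MPa, ρ = 8042 kg/m³
  material Z: σ_y = 45.30 MPa, ρ = 2483 kg/m³
  material W: M = 7.91×10⁻³
  material Z: M = 5.12×10⁻³
Highest index: material W.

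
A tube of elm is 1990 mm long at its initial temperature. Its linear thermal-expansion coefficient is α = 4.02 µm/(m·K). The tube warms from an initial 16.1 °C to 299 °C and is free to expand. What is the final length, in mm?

ΔT = 299 − 16.1 = 282.9 K.
ΔL = α·L₀·ΔT = 4.02×10⁻⁶ × 1990 mm × 282.9 K = 2.26 mm.
L = L₀ + ΔL = 1990 + 2.26 = 1992.3 mm.

1992.3 mm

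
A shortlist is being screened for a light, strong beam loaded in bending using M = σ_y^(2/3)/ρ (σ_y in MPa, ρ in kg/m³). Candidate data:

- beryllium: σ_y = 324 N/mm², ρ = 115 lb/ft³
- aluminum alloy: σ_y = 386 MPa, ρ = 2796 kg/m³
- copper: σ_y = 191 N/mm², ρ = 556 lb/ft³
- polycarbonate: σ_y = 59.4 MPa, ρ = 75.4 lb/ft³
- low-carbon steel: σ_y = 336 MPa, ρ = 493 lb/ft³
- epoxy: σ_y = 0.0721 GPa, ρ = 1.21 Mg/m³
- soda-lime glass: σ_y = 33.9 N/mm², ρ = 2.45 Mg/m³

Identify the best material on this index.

Normalizing units and computing the index:
  beryllium: σ_y = 324.0 MPa, ρ = 1842 kg/m³
  aluminum alloy: σ_y = 386.0 MPa, ρ = 2796 kg/m³
  copper: σ_y = 191.0 MPa, ρ = 8906 kg/m³
  polycarbonate: σ_y = 59.40 MPa, ρ = 1208 kg/m³
  low-carbon steel: σ_y = 336.0 MPa, ρ = 7897 kg/m³
  epoxy: σ_y = 72.10 MPa, ρ = 1210 kg/m³
  soda-lime glass: σ_y = 33.90 MPa, ρ = 2450 kg/m³
  beryllium: M = 25.6×10⁻³
  aluminum alloy: M = 19.0×10⁻³
  epoxy: M = 14.3×10⁻³
  polycarbonate: M = 12.6×10⁻³
  low-carbon steel: M = 6.12×10⁻³
  soda-lime glass: M = 4.28×10⁻³
  copper: M = 3.72×10⁻³
Beryllium has the largest M.

beryllium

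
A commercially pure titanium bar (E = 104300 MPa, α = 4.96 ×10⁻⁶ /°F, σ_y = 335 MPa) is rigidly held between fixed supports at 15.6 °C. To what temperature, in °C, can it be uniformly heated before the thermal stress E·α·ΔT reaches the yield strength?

E = 104300 MPa = 104.3 GPa.
α = 4.96×10⁻⁶/°F × 9/5 = 8.93×10⁻⁶/K.
E·α·ΔT = 335.0 MPa ⇒ ΔT = 335.0 / (104.3×10³ × 8.93×10⁻⁶) = 359.8 K.
T = 15.6 + 359.8 = 375.4 °C.

375 °C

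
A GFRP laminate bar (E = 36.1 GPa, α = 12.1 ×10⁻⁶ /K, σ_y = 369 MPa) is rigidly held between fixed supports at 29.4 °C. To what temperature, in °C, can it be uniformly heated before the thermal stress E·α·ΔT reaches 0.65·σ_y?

E·α·ΔT = 239.8 MPa ⇒ ΔT = 239.8 / (36.10×10³ × 12.1×10⁻⁶) = 549.1 K.
T = 29.4 + 549.1 = 578.5 °C.

578 °C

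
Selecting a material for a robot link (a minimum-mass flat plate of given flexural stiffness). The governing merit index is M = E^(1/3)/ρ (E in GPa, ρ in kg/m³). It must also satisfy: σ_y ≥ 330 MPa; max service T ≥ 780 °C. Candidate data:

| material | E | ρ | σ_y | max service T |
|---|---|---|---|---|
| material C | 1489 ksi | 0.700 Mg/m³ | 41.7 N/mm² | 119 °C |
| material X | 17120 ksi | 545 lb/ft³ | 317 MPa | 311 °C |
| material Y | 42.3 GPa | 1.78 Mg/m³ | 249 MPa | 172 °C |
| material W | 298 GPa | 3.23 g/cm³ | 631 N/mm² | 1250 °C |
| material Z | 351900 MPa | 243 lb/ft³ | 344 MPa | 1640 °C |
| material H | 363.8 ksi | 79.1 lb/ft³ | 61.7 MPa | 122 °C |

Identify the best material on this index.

Screen on constraints: σ_y ≥ 330 MPa; max service T ≥ 780 °C. Survivors: material W, material Z.
Convert each candidate to consistent units, then evaluate M:
  material W: E = 298.0 GPa, ρ = 3230 kg/m³
  material Z: E = 351.9 GPa, ρ = 3892 kg/m³
  material W: M = 2.07×10⁻³
  material Z: M = 1.81×10⁻³
The maximum is for material W.

material W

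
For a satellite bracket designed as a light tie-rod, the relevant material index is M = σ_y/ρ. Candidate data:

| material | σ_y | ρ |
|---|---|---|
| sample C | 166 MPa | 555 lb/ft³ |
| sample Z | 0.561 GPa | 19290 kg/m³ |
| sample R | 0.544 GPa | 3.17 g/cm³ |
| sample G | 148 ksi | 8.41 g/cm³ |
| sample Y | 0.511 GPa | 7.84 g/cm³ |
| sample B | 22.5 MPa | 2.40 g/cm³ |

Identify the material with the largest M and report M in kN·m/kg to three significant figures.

Putting every candidate on a common basis:
  sample C: σ_y = 166.0 MPa, ρ = 8890 kg/m³
  sample Z: σ_y = 561.0 MPa, ρ = 19290 kg/m³
  sample R: σ_y = 544.0 MPa, ρ = 3170 kg/m³
  sample G: σ_y = 1020 MPa, ρ = 8410 kg/m³
  sample Y: σ_y = 511.0 MPa, ρ = 7840 kg/m³
  sample B: σ_y = 22.50 MPa, ρ = 2400 kg/m³
  sample R: M = 172 kN·m/kg
  sample G: M = 121 kN·m/kg
  sample Y: M = 65.2 kN·m/kg
  sample Z: M = 29.1 kN·m/kg
  sample C: M = 18.7 kN·m/kg
  sample B: M = 9.38 kN·m/kg
Highest index: sample R.

sample R, M = 172 kN·m/kg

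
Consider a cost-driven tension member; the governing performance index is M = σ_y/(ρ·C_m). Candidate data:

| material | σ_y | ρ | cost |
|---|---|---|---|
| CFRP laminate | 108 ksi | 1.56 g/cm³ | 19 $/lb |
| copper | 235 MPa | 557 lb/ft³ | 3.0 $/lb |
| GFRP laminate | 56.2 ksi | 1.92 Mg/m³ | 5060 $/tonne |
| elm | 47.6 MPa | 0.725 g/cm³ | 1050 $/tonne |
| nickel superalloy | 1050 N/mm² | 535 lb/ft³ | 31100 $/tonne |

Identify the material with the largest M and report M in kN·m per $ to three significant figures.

Normalizing units and computing the index:
  CFRP laminate: σ_y = 744.6 MPa, ρ = 1560 kg/m³, cost = 41.89 $/kg
  copper: σ_y = 235.0 MPa, ρ = 8922 kg/m³, cost = 6.614 $/kg
  GFRP laminate: σ_y = 387.5 MPa, ρ = 1920 kg/m³, cost = 5.060 $/kg
  elm: σ_y = 47.60 MPa, ρ = 725.0 kg/m³, cost = 1.050 $/kg
  nickel superalloy: σ_y = 1050 MPa, ρ = 8570 kg/m³, cost = 31.10 $/kg
  elm: M = 62.5 kN·m per $
  GFRP laminate: M = 39.9 kN·m per $
  CFRP laminate: M = 11.4 kN·m per $
  copper: M = 3.98 kN·m per $
  nickel superalloy: M = 3.94 kN·m per $
Elm has the largest M.

elm, M = 62.5 kN·m per $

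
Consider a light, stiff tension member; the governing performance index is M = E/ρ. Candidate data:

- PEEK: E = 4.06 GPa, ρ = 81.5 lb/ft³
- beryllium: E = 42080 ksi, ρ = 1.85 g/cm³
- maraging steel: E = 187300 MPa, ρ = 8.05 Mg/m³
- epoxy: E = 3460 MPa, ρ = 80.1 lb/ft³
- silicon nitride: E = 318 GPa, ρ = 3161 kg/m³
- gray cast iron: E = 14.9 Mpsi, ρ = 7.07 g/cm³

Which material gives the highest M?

Putting every candidate on a common basis:
  PEEK: E = 4.060 GPa, ρ = 1306 kg/m³
  beryllium: E = 290.1 GPa, ρ = 1850 kg/m³
  maraging steel: E = 187.3 GPa, ρ = 8050 kg/m³
  epoxy: E = 3.460 GPa, ρ = 1283 kg/m³
  silicon nitride: E = 318.0 GPa, ρ = 3161 kg/m³
  gray cast iron: E = 102.7 GPa, ρ = 7070 kg/m³
  beryllium: M = 157 MN·m/kg
  silicon nitride: M = 101 MN·m/kg
  maraging steel: M = 23.3 MN·m/kg
  gray cast iron: M = 14.5 MN·m/kg
  PEEK: M = 3.11 MN·m/kg
  epoxy: M = 2.70 MN·m/kg
Beryllium has the largest M.

beryllium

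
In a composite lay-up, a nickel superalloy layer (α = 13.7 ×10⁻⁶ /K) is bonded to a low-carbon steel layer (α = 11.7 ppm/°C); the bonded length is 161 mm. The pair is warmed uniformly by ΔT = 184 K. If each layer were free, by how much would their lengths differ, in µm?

Δα = |13.7 − 11.7|×10⁻⁶/K = 2.00×10⁻⁶/K.
ΔL_mismatch = Δα·L·ΔT = 2.00×10⁻⁶ × 161.0 mm × 184.0 K = 59.2 µm.

59.2 µm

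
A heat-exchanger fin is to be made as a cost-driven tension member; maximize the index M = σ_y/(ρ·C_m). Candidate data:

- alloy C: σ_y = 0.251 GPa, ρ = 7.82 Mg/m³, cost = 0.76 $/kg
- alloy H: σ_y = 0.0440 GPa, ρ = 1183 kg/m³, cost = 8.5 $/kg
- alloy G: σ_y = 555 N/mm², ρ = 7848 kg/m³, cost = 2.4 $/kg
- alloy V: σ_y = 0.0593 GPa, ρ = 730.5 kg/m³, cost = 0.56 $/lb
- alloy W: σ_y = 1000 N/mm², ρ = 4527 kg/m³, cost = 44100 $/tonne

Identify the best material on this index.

Putting every candidate on a common basis:
  alloy C: σ_y = 251.0 MPa, ρ = 7820 kg/m³, cost = 0.7600 $/kg
  alloy H: σ_y = 44.00 MPa, ρ = 1183 kg/m³, cost = 8.500 $/kg
  alloy G: σ_y = 555.0 MPa, ρ = 7848 kg/m³, cost = 2.400 $/kg
  alloy V: σ_y = 59.30 MPa, ρ = 730.5 kg/m³, cost = 1.235 $/kg
  alloy W: σ_y = 1000 MPa, ρ = 4527 kg/m³, cost = 44.10 $/kg
  alloy V: M = 65.8 kN·m per $
  alloy C: M = 42.2 kN·m per $
  alloy G: M = 29.5 kN·m per $
  alloy W: M = 5.01 kN·m per $
  alloy H: M = 4.38 kN·m per $
Alloy V has the largest M.

alloy V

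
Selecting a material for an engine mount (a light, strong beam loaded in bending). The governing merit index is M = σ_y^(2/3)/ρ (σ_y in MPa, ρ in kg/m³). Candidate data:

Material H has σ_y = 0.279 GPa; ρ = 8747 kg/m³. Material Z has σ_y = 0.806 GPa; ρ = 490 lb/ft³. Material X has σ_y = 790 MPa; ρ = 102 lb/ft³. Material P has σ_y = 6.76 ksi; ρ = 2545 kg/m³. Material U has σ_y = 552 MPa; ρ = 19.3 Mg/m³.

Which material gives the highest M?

Normalizing units and computing the index:
  material H: σ_y = 279.0 MPa, ρ = 8747 kg/m³
  material Z: σ_y = 806.0 MPa, ρ = 7849 kg/m³
  material X: σ_y = 790.0 MPa, ρ = 1634 kg/m³
  material P: σ_y = 46.61 MPa, ρ = 2545 kg/m³
  material U: σ_y = 552.0 MPa, ρ = 19300 kg/m³
  material X: M = 52.3×10⁻³
  material Z: M = 11.0×10⁻³
  material P: M = 5.09×10⁻³
  material H: M = 4.88×10⁻³
  material U: M = 3.49×10⁻³
Material X ranks first.

material X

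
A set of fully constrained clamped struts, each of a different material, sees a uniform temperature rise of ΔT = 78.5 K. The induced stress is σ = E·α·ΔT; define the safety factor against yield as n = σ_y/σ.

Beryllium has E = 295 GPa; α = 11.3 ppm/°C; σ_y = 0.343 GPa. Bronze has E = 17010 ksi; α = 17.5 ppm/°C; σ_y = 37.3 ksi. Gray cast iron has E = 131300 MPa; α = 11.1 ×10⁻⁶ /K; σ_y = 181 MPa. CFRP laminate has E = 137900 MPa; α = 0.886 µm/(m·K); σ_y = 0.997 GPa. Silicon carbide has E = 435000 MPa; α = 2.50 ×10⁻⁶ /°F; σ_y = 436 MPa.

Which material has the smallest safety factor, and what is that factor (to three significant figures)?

beryllium, n = 1.31

Per material, after unit conversion:
  beryllium: E = 295.0, α = 11.3, σ_y = 343.0 → σ = 262 MPa, n = 1.31
  bronze: E = 117.3, α = 17.5, σ_y = 257.2 → σ = 161 MPa, n = 1.60
  gray cast iron: E = 131.3, α = 11.1, σ_y = 181.0 → σ = 114 MPa, n = 1.58
  CFRP laminate: E = 137.9, α = 0.886, σ_y = 997.0 → σ = 9.59 MPa, n = 104
  silicon carbide: E = 435.0, α = 4.50, σ_y = 436.0 → σ = 154 MPa, n = 2.84
The minimum is beryllium at n = 1.31.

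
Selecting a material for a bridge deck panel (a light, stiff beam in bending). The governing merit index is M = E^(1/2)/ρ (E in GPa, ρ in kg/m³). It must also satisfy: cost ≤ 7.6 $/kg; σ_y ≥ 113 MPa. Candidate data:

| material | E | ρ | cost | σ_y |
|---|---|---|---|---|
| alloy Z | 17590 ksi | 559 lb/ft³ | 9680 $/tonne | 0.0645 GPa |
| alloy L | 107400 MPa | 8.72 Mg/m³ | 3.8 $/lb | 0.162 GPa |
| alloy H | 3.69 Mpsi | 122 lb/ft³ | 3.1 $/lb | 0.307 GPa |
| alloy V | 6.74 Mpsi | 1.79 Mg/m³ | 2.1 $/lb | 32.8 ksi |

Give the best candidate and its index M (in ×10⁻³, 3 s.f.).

Screen on constraints: cost ≤ 7.6 $/kg; σ_y ≥ 113 MPa. Survivors: alloy H, alloy V.
In SI units:
  alloy H: E = 25.44 GPa, ρ = 1954 kg/m³
  alloy V: E = 46.47 GPa, ρ = 1790 kg/m³
  alloy V: M = 3.81×10⁻³
  alloy H: M = 2.58×10⁻³
Highest index: alloy V.

alloy V, M = 3.81×10⁻³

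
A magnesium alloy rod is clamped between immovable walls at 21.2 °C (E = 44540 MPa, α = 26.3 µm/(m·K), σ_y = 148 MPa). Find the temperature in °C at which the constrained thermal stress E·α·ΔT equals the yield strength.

E = 44540 MPa = 44.54 GPa.
E·α·ΔT = 148.0 MPa ⇒ ΔT = 148.0 / (44.54×10³ × 26.3×10⁻⁶) = 126.3 K.
T = 21.2 + 126.3 = 147.5 °C.

148 °C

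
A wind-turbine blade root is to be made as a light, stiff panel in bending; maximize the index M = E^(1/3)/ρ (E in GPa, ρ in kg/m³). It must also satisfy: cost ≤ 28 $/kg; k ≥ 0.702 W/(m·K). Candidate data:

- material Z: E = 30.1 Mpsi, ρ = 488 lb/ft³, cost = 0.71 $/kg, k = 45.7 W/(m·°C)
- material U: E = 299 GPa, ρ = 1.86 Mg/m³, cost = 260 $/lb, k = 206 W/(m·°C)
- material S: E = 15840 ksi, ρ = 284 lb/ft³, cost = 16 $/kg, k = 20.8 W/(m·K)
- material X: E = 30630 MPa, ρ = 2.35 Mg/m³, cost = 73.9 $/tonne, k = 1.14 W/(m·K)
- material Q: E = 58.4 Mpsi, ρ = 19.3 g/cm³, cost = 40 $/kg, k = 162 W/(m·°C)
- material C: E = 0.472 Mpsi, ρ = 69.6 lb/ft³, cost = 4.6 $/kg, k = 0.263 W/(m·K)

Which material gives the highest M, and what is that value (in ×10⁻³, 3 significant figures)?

material X, M = 1.33×10⁻³

Screen on constraints: cost ≤ 28 $/kg; k ≥ 0.702 W/(m·K). Survivors: material Z, material S, material X.
Normalizing units and computing the index:
  material Z: E = 207.5 GPa, ρ = 7817 kg/m³
  material S: E = 109.2 GPa, ρ = 4549 kg/m³
  material X: E = 30.63 GPa, ρ = 2350 kg/m³
  material X: M = 1.33×10⁻³
  material S: M = 1.05×10⁻³
  material Z: M = 0.757×10⁻³
Highest index: material X.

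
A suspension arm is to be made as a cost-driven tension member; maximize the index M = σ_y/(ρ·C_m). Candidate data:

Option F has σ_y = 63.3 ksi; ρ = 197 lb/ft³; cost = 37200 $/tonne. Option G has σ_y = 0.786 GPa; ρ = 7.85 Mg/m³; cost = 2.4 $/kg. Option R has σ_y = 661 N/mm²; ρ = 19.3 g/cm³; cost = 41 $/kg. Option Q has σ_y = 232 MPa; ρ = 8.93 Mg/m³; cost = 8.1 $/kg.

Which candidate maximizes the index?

In SI units:
  option F: σ_y = 436.4 MPa, ρ = 3156 kg/m³, cost = 37.20 $/kg
  option G: σ_y = 786.0 MPa, ρ = 7850 kg/m³, cost = 2.400 $/kg
  option R: σ_y = 661.0 MPa, ρ = 19300 kg/m³, cost = 41.00 $/kg
  option Q: σ_y = 232.0 MPa, ρ = 8930 kg/m³, cost = 8.100 $/kg
  option G: M = 41.7 kN·m per $
  option F: M = 3.72 kN·m per $
  option Q: M = 3.21 kN·m per $
  option R: M = 0.835 kN·m per $
Option G ranks first.

option G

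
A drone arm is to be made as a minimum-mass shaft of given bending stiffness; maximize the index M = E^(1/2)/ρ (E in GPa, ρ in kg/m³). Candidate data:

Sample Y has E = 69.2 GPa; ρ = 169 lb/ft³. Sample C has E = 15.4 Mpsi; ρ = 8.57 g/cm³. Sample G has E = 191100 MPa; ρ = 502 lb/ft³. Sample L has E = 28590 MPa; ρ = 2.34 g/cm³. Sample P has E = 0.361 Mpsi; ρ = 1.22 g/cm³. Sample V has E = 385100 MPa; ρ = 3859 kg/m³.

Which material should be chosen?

Putting every candidate on a common basis:
  sample Y: E = 69.20 GPa, ρ = 2707 kg/m³
  sample C: E = 106.2 GPa, ρ = 8570 kg/m³
  sample G: E = 191.1 GPa, ρ = 8041 kg/m³
  sample L: E = 28.59 GPa, ρ = 2340 kg/m³
  sample P: E = 2.489 GPa, ρ = 1220 kg/m³
  sample V: E = 385.1 GPa, ρ = 3859 kg/m³
  sample V: M = 5.09×10⁻³
  sample Y: M = 3.07×10⁻³
  sample L: M = 2.29×10⁻³
  sample G: M = 1.72×10⁻³
  sample P: M = 1.29×10⁻³
  sample C: M = 1.20×10⁻³
Highest index: sample V.

sample V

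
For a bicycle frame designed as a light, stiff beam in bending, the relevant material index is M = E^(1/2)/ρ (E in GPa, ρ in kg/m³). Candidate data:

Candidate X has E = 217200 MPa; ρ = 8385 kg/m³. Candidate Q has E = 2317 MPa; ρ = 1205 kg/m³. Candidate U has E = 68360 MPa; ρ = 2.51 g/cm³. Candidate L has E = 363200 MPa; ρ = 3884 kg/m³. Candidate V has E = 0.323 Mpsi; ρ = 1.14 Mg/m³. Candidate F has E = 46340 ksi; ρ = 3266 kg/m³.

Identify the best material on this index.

candidate F

Normalizing units and computing the index:
  candidate X: E = 217.2 GPa, ρ = 8385 kg/m³
  candidate Q: E = 2.317 GPa, ρ = 1205 kg/m³
  candidate U: E = 68.36 GPa, ρ = 2510 kg/m³
  candidate L: E = 363.2 GPa, ρ = 3884 kg/m³
  candidate V: E = 2.227 GPa, ρ = 1140 kg/m³
  candidate F: E = 319.5 GPa, ρ = 3266 kg/m³
  candidate F: M = 5.47×10⁻³
  candidate L: M = 4.91×10⁻³
  candidate U: M = 3.29×10⁻³
  candidate X: M = 1.76×10⁻³
  candidate V: M = 1.31×10⁻³
  candidate Q: M = 1.26×10⁻³
Candidate F has the largest M.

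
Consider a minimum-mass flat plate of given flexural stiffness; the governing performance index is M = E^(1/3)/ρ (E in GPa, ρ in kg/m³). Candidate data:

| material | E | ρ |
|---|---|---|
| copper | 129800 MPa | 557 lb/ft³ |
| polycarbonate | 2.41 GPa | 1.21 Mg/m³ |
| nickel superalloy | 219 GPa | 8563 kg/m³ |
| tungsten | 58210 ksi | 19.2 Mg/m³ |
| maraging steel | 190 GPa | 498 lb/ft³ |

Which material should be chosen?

polycarbonate

After converting to SI:
  copper: E = 129.8 GPa, ρ = 8922 kg/m³
  polycarbonate: E = 2.410 GPa, ρ = 1210 kg/m³
  nickel superalloy: E = 219.0 GPa, ρ = 8563 kg/m³
  tungsten: E = 401.3 GPa, ρ = 19200 kg/m³
  maraging steel: E = 190.0 GPa, ρ = 7977 kg/m³
  polycarbonate: M = 1.11×10⁻³
  maraging steel: M = 0.721×10⁻³
  nickel superalloy: M = 0.704×10⁻³
  copper: M = 0.567×10⁻³
  tungsten: M = 0.384×10⁻³
Highest index: polycarbonate.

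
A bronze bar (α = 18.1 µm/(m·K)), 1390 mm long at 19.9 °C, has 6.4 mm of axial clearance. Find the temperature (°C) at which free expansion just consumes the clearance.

α·L₀·ΔT = 6.4 mm ⇒ ΔT = 6.4 / (18.1×10⁻⁶ × 1390.0) = 254.4 K.
T = 19.9 + 254.4 = 274.3 °C.

274 °C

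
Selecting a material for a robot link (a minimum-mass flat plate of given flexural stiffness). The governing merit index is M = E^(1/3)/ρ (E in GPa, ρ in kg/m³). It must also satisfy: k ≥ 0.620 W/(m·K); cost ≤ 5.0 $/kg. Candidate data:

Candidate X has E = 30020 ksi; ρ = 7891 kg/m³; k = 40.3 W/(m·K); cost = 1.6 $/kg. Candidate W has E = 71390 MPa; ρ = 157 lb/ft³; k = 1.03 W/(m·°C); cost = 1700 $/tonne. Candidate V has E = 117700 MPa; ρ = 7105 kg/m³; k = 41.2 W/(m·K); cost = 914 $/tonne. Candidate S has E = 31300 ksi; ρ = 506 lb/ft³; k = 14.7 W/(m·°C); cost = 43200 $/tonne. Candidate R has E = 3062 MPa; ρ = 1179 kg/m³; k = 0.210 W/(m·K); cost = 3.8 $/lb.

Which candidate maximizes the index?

Screen on constraints: k ≥ 0.620 W/(m·K); cost ≤ 5.0 $/kg. Survivors: candidate X, candidate W, candidate V.
In SI units:
  candidate X: E = 207.0 GPa, ρ = 7891 kg/m³
  candidate W: E = 71.39 GPa, ρ = 2515 kg/m³
  candidate V: E = 117.7 GPa, ρ = 7105 kg/m³
  candidate W: M = 1.65×10⁻³
  candidate X: M = 0.750×10⁻³
  candidate V: M = 0.690×10⁻³
Candidate W has the largest M.

candidate W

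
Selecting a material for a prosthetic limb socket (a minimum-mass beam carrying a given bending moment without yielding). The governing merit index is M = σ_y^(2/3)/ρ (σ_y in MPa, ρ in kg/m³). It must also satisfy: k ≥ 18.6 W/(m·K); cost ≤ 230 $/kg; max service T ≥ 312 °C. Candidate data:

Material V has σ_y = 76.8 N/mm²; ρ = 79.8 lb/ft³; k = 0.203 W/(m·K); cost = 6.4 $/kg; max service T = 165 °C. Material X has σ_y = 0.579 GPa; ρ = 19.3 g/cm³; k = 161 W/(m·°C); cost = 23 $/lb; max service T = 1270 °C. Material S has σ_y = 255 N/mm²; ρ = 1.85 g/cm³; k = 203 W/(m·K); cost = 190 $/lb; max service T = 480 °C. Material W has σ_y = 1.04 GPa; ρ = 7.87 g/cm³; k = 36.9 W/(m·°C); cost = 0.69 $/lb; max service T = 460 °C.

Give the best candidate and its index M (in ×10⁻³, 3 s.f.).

material W, M = 13.0×10⁻³

Screen on constraints: k ≥ 18.6 W/(m·K); cost ≤ 230 $/kg; max service T ≥ 312 °C. Survivors: material X, material W.
After converting to SI:
  material X: σ_y = 579.0 MPa, ρ = 19300 kg/m³
  material W: σ_y = 1040 MPa, ρ = 7870 kg/m³
  material W: M = 13.0×10⁻³
  material X: M = 3.60×10⁻³
The maximum is for material W.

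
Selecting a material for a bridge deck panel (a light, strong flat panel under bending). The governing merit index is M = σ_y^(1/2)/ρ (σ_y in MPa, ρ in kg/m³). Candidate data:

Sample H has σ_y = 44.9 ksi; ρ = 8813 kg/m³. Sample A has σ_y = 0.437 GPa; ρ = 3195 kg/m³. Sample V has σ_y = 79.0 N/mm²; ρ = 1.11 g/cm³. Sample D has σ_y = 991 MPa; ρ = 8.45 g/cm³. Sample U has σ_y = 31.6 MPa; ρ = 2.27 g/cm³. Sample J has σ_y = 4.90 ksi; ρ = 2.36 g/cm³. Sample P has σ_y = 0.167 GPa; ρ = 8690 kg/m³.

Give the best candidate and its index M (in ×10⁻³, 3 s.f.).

Putting every candidate on a common basis:
  sample H: σ_y = 309.6 MPa, ρ = 8813 kg/m³
  sample A: σ_y = 437.0 MPa, ρ = 3195 kg/m³
  sample V: σ_y = 79.00 MPa, ρ = 1110 kg/m³
  sample D: σ_y = 991.0 MPa, ρ = 8450 kg/m³
  sample U: σ_y = 31.60 MPa, ρ = 2270 kg/m³
  sample J: σ_y = 33.78 MPa, ρ = 2360 kg/m³
  sample P: σ_y = 167.0 MPa, ρ = 8690 kg/m³
  sample V: M = 8.01×10⁻³
  sample A: M = 6.54×10⁻³
  sample D: M = 3.73×10⁻³
  sample U: M = 2.48×10⁻³
  sample J: M = 2.46×10⁻³
  sample H: M = 2.00×10⁻³
  sample P: M = 1.49×10⁻³
Sample V has the largest M.

sample V, M = 8.01×10⁻³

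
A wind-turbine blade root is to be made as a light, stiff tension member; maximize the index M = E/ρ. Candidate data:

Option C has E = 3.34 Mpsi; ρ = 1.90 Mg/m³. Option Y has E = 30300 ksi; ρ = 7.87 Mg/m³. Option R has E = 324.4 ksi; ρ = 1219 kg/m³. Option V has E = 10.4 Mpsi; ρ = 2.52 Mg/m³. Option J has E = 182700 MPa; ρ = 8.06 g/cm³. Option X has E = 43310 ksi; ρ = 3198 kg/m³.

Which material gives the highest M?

option X

Normalizing units and computing the index:
  option C: E = 23.03 GPa, ρ = 1900 kg/m³
  option Y: E = 208.9 GPa, ρ = 7870 kg/m³
  option R: E = 2.237 GPa, ρ = 1219 kg/m³
  option V: E = 71.71 GPa, ρ = 2520 kg/m³
  option J: E = 182.7 GPa, ρ = 8060 kg/m³
  option X: E = 298.6 GPa, ρ = 3198 kg/m³
  option X: M = 93.4 MN·m/kg
  option V: M = 28.5 MN·m/kg
  option Y: M = 26.5 MN·m/kg
  option J: M = 22.7 MN·m/kg
  option C: M = 12.1 MN·m/kg
  option R: M = 1.83 MN·m/kg
The maximum is for option X.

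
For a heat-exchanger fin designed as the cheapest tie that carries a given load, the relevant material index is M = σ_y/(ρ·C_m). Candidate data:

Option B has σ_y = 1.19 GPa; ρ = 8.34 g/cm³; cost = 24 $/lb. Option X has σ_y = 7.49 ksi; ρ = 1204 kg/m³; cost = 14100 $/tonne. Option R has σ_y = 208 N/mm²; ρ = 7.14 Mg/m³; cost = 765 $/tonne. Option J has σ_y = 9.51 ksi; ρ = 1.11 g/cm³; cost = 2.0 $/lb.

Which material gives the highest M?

option R

Convert each candidate to consistent units, then evaluate M:
  option B: σ_y = 1190 MPa, ρ = 8340 kg/m³, cost = 52.91 $/kg
  option X: σ_y = 51.64 MPa, ρ = 1204 kg/m³, cost = 14.10 $/kg
  option R: σ_y = 208.0 MPa, ρ = 7140 kg/m³, cost = 0.7650 $/kg
  option J: σ_y = 65.57 MPa, ρ = 1110 kg/m³, cost = 4.409 $/kg
  option R: M = 38.1 kN·m per $
  option J: M = 13.4 kN·m per $
  option X: M = 3.04 kN·m per $
  option B: M = 2.70 kN·m per $
Highest index: option R.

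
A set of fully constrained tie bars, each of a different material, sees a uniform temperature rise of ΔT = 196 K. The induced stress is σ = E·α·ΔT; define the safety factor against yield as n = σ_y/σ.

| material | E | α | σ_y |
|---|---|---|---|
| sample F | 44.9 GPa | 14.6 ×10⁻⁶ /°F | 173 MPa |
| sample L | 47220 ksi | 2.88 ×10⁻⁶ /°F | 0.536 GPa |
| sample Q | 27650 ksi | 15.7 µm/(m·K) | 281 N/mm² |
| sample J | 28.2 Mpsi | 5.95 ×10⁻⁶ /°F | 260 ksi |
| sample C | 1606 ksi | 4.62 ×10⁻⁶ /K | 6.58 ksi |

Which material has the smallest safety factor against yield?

Converting E to GPa, α to ×10⁻⁶/K, σ_y to MPa, then σ and n for each:
  sample F: E = 44.90, α = 26.3, σ_y = 173.0 → σ = 231 MPa, n = 0.748
  sample L: E = 325.6, α = 5.18, σ_y = 536.0 → σ = 331 MPa, n = 1.62
  sample Q: E = 190.6, α = 15.7, σ_y = 281.0 → σ = 587 MPa, n = 0.479
  sample J: E = 194.4, α = 10.7, σ_y = 1793 → σ = 408 MPa, n = 4.39
  sample C: E = 11.07, α = 4.62, σ_y = 45.37 → σ = 10.0 MPa, n = 4.52
Smallest n: sample Q with n = 0.479.

sample Q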